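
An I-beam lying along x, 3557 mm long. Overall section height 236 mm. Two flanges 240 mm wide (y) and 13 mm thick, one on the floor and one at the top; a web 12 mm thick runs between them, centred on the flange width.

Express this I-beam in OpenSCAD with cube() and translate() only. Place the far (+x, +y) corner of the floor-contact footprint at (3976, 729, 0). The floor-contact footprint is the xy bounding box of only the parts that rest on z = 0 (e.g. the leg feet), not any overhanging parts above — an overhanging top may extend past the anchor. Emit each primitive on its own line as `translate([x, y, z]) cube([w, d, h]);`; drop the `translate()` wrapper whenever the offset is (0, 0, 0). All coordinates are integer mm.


translate([419, 489, 0]) cube([3557, 240, 13]);
translate([419, 603, 13]) cube([3557, 12, 210]);
translate([419, 489, 223]) cube([3557, 240, 13]);


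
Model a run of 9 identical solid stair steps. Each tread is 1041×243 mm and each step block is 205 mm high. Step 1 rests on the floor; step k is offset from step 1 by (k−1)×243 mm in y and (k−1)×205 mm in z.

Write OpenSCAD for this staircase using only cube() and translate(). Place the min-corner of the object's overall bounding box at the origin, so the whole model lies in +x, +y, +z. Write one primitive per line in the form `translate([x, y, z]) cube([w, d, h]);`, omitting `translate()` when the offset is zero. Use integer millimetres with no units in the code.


cube([1041, 243, 205]);
translate([0, 243, 205]) cube([1041, 243, 205]);
translate([0, 486, 410]) cube([1041, 243, 205]);
translate([0, 729, 615]) cube([1041, 243, 205]);
translate([0, 972, 820]) cube([1041, 243, 205]);
translate([0, 1215, 1025]) cube([1041, 243, 205]);
translate([0, 1458, 1230]) cube([1041, 243, 205]);
translate([0, 1701, 1435]) cube([1041, 243, 205]);
translate([0, 1944, 1640]) cube([1041, 243, 205]);


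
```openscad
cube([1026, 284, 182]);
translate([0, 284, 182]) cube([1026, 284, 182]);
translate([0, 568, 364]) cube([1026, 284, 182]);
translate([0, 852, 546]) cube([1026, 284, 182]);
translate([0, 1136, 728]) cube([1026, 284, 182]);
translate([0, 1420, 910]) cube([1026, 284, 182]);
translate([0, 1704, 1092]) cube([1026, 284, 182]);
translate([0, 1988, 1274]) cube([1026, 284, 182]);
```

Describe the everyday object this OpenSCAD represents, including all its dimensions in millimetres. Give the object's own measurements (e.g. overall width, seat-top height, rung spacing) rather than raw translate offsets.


A straight staircase of 8 solid steps. Each step is 1026 mm wide (x), 284 mm deep (y, the going) and 182 mm tall (the rise). The first step rests on the floor; each subsequent step sits one going further in +y and one rise higher in +z, directly behind and above the previous step with no overlap.


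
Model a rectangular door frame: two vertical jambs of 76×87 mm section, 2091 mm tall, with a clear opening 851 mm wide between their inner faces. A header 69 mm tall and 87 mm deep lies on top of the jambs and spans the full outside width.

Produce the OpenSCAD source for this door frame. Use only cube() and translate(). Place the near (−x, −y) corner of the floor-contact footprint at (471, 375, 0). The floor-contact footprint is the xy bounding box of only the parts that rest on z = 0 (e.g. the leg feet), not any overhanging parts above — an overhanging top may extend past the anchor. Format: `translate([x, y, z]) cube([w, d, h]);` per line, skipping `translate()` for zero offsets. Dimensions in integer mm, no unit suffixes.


translate([471, 375, 0]) cube([76, 87, 2091]);
translate([1398, 375, 0]) cube([76, 87, 2091]);
translate([471, 375, 2091]) cube([1003, 87, 69]);


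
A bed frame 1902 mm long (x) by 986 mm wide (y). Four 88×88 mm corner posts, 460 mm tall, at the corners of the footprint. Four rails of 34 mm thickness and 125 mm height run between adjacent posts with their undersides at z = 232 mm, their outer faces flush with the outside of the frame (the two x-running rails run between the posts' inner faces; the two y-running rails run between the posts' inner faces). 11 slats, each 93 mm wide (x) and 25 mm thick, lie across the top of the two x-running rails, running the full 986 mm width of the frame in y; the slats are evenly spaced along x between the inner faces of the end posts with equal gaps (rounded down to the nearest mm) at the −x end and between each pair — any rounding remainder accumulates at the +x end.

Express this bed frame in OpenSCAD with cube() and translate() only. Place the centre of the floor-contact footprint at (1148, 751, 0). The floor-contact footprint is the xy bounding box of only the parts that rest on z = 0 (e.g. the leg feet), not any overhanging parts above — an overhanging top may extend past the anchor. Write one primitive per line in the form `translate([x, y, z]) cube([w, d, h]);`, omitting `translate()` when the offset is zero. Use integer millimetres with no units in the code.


// slat z = rail_z + rail_h = 232 + 125 = 357
// slat gap = ⌊(1726 − 11·93) / 12⌋ = 58
translate([197, 258, 0]) cube([88, 88, 460]);
translate([197, 1156, 0]) cube([88, 88, 460]);
translate([2011, 258, 0]) cube([88, 88, 460]);
translate([2011, 1156, 0]) cube([88, 88, 460]);
translate([285, 258, 232]) cube([1726, 34, 125]);
translate([285, 1210, 232]) cube([1726, 34, 125]);
translate([197, 346, 232]) cube([34, 810, 125]);
translate([2065, 346, 232]) cube([34, 810, 125]);
translate([343, 258, 357]) cube([93, 986, 25]);
translate([494, 258, 357]) cube([93, 986, 25]);
translate([645, 258, 357]) cube([93, 986, 25]);
translate([796, 258, 357]) cube([93, 986, 25]);
translate([947, 258, 357]) cube([93, 986, 25]);
translate([1098, 258, 357]) cube([93, 986, 25]);
translate([1249, 258, 357]) cube([93, 986, 25]);
translate([1400, 258, 357]) cube([93, 986, 25]);
translate([1551, 258, 357]) cube([93, 986, 25]);
translate([1702, 258, 357]) cube([93, 986, 25]);
translate([1853, 258, 357]) cube([93, 986, 25]);


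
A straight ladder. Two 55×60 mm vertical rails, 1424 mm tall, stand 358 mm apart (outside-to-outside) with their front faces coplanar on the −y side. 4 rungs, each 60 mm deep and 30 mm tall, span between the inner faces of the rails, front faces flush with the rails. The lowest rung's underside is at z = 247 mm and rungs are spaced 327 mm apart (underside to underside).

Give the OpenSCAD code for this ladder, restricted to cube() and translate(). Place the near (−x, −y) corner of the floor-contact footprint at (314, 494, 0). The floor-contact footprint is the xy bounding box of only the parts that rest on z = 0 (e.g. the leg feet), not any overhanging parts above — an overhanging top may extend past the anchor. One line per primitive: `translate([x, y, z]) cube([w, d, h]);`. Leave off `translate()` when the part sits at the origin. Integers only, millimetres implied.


translate([314, 494, 0]) cube([55, 60, 1424]);
translate([617, 494, 0]) cube([55, 60, 1424]);
translate([369, 494, 247]) cube([248, 60, 30]);
translate([369, 494, 574]) cube([248, 60, 30]);
translate([369, 494, 901]) cube([248, 60, 30]);
translate([369, 494, 1228]) cube([248, 60, 30]);


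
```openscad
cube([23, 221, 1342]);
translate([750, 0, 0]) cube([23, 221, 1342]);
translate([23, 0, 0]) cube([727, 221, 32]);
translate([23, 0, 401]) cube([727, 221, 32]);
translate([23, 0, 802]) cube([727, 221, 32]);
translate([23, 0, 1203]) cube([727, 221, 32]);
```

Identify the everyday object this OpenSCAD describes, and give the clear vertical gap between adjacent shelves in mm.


A bookshelf. The clear shelf gap is 369 mm.

Two tall side panels with 4 horizontal boards between them — a bookshelf. The first two shelf undersides are at z = 0 and z = 401; with shelf thickness 32, the clear gap is 401 − 0 − 32 = 369 mm.


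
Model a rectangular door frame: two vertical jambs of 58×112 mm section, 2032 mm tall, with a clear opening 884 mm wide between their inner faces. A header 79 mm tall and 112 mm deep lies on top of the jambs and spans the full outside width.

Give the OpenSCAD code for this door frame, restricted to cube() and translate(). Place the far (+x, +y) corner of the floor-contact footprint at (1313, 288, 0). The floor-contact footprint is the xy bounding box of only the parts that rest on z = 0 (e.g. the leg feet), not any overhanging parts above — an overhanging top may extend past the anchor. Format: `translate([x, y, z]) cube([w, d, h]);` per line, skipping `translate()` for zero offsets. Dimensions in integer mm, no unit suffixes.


translate([313, 176, 0]) cube([58, 112, 2032]);
translate([1255, 176, 0]) cube([58, 112, 2032]);
translate([313, 176, 2032]) cube([1000, 112, 79]);


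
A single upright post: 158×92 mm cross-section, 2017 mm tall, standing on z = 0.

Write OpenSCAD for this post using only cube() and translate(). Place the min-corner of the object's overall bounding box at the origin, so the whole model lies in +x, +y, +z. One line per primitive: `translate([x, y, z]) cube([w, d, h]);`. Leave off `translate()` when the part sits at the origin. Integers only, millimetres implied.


cube([158, 92, 2017]);


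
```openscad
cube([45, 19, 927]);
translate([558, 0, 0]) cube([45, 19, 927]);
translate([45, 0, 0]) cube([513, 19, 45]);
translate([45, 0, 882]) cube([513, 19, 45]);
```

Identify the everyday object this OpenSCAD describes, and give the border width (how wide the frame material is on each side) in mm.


A picture frame. The border width is 45 mm.

Four thin pieces enclosing a rectangular opening — a picture frame. The two full-height stiles are 927 mm tall; the top rail sits at z = 882 and is 45 mm tall, so the border above the opening is 927 − 882 = 45 mm, matching the stile x-width.


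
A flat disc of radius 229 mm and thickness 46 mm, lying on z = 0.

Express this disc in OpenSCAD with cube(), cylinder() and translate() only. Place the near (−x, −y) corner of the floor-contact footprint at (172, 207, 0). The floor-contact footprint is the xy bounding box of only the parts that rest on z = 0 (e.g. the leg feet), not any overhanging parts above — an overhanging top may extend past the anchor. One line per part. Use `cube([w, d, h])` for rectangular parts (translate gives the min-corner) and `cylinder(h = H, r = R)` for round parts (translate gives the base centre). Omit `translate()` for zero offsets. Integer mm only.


translate([401, 436, 0]) cylinder(h = 46, r = 229);


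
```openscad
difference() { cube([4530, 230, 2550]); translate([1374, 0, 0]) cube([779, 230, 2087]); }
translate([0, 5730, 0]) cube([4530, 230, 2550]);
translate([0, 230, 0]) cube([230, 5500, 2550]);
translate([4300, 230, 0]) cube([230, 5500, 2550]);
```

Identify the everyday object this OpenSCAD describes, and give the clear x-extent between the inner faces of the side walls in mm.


A single room. The interior width is 4070 mm.

Four walls enclosing a rectangle with a door in the front wall — a room. Outside width 4530 minus two 230 mm walls gives 4070 mm.


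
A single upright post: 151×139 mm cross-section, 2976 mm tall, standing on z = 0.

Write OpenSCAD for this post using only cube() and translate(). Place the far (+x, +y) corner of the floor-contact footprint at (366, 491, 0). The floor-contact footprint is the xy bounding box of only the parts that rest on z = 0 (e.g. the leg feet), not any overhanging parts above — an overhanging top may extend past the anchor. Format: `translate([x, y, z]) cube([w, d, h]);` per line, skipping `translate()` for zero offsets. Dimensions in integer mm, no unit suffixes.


translate([215, 352, 0]) cube([151, 139, 2976]);


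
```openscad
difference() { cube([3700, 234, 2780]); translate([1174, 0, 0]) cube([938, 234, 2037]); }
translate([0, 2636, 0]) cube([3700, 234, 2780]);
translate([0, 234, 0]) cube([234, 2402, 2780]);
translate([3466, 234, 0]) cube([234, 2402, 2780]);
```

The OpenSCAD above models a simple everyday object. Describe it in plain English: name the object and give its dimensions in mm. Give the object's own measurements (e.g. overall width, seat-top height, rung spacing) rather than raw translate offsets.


A single room: four walls, each 2780 mm tall and 234 mm thick, enclosing an outside footprint 3700×2870 mm (x × y), no floor or roof. The front and back walls (−y and +y sides) run the full x-width; the side walls fit between their inner faces. A door opening 938 mm wide and 2037 mm tall is cut through the front wall from the floor up, its −x edge 1174 mm from the wall's −x end.


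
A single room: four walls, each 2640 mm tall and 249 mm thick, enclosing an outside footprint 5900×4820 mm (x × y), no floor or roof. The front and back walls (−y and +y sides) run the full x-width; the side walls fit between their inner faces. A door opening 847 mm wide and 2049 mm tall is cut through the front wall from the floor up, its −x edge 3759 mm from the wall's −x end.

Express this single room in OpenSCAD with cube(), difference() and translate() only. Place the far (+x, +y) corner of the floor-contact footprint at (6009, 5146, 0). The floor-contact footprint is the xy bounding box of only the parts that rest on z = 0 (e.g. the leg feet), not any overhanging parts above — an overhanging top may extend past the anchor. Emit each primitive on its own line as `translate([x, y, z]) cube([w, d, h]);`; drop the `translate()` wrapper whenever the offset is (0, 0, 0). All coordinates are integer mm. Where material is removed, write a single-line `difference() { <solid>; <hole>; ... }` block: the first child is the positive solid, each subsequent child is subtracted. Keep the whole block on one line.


difference() { translate([109, 326, 0]) cube([5900, 249, 2640]); translate([3868, 326, 0]) cube([847, 249, 2049]); }
translate([109, 4897, 0]) cube([5900, 249, 2640]);
translate([109, 575, 0]) cube([249, 4322, 2640]);
translate([5760, 575, 0]) cube([249, 4322, 2640]);


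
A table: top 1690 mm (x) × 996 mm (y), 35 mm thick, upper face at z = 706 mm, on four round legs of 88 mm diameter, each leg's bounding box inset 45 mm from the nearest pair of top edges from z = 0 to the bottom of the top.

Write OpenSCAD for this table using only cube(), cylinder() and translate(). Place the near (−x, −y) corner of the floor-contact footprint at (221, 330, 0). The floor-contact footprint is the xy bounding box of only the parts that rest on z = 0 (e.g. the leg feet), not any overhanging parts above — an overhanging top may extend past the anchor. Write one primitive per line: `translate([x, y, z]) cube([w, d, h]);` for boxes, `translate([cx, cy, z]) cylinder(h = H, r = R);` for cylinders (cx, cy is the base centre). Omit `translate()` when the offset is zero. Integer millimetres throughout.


translate([176, 285, 671]) cube([1690, 996, 35]);
translate([265, 374, 0]) cylinder(h = 671, r = 44);
translate([1777, 374, 0]) cylinder(h = 671, r = 44);
translate([265, 1192, 0]) cylinder(h = 671, r = 44);
translate([1777, 1192, 0]) cylinder(h = 671, r = 44);


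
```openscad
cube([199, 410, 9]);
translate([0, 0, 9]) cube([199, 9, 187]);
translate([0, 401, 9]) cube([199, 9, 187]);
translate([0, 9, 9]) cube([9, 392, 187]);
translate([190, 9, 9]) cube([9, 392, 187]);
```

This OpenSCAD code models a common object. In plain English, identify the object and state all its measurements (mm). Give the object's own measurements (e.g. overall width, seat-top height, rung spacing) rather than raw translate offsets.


An open-topped rectangular box: outside dimensions 199×410×196 mm, with a uniform wall and base thickness of 9 mm. The base is a full 199×410 slab on the floor; four walls sit on top of the base. The front and back walls (the −y and +y sides) span the full width; the two side walls fit between them.


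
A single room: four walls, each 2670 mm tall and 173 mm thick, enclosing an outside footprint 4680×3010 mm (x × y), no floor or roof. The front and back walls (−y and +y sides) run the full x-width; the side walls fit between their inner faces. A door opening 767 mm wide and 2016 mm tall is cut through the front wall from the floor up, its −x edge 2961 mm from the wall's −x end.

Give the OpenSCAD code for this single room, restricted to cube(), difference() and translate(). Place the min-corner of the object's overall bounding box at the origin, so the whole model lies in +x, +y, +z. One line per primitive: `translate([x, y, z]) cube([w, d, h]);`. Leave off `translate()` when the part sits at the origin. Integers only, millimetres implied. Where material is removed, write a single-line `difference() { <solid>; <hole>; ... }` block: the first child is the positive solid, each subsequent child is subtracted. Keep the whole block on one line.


difference() { cube([4680, 173, 2670]); translate([2961, 0, 0]) cube([767, 173, 2016]); }
translate([0, 2837, 0]) cube([4680, 173, 2670]);
translate([0, 173, 0]) cube([173, 2664, 2670]);
translate([4507, 173, 0]) cube([173, 2664, 2670]);


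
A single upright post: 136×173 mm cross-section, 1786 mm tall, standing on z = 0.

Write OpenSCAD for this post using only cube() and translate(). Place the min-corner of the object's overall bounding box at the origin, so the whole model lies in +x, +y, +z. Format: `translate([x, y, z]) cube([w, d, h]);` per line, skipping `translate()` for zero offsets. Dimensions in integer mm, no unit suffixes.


cube([136, 173, 1786]);


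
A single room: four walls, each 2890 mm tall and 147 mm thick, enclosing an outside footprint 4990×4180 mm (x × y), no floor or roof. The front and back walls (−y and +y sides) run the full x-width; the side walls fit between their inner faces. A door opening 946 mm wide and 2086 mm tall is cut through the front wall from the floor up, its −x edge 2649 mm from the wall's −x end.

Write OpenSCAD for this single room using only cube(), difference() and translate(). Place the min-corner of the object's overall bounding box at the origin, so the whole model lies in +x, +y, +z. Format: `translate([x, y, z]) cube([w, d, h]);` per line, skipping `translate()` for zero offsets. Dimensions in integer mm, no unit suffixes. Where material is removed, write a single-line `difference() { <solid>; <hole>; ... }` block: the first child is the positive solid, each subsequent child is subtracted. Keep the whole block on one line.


difference() { cube([4990, 147, 2890]); translate([2649, 0, 0]) cube([946, 147, 2086]); }
translate([0, 4033, 0]) cube([4990, 147, 2890]);
translate([0, 147, 0]) cube([147, 3886, 2890]);
translate([4843, 147, 0]) cube([147, 3886, 2890]);


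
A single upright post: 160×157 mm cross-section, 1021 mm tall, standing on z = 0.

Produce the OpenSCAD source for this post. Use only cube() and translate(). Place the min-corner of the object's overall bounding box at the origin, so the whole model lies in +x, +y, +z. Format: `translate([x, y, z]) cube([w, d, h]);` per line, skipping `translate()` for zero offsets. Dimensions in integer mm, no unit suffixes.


cube([160, 157, 1021]);


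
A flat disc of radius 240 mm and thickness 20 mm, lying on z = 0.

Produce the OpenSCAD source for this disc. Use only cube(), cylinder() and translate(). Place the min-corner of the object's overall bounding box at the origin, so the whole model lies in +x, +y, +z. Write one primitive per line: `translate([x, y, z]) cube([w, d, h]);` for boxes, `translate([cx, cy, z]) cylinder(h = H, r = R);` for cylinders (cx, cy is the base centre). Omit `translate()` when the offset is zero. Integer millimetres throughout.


translate([240, 240, 0]) cylinder(h = 20, r = 240);


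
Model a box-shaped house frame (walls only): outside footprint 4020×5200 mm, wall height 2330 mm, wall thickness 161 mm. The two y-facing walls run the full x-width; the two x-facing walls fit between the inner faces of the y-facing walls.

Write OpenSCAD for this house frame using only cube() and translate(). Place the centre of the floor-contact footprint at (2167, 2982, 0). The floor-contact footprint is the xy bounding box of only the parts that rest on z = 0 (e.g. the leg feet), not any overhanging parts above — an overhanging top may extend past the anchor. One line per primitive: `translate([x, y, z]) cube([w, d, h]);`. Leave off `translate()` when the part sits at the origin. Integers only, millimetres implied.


translate([157, 382, 0]) cube([4020, 161, 2330]);
translate([157, 5421, 0]) cube([4020, 161, 2330]);
translate([157, 543, 0]) cube([161, 4878, 2330]);
translate([4016, 543, 0]) cube([161, 4878, 2330]);


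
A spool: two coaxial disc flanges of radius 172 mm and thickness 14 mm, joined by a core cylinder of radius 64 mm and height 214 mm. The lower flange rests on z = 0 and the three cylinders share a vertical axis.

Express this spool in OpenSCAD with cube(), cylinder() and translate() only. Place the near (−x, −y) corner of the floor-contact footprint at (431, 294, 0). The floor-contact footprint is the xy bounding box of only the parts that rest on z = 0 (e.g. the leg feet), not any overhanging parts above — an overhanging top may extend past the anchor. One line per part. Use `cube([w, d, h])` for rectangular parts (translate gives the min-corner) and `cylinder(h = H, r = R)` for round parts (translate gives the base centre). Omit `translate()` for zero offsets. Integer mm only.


translate([603, 466, 0]) cylinder(h = 14, r = 172);
translate([603, 466, 14]) cylinder(h = 214, r = 64);
translate([603, 466, 228]) cylinder(h = 14, r = 172);


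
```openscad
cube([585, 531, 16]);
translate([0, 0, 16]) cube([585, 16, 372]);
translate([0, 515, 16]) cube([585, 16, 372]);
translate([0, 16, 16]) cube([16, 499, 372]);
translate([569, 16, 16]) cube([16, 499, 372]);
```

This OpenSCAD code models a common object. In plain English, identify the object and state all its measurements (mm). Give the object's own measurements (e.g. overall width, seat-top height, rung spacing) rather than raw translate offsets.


An open-topped rectangular box: outside dimensions 585×531×388 mm, with a uniform wall and base thickness of 16 mm. The base is a full 585×531 slab on the floor; four walls sit on top of the base. The front and back walls (the −y and +y sides) span the full width; the two side walls fit between them.


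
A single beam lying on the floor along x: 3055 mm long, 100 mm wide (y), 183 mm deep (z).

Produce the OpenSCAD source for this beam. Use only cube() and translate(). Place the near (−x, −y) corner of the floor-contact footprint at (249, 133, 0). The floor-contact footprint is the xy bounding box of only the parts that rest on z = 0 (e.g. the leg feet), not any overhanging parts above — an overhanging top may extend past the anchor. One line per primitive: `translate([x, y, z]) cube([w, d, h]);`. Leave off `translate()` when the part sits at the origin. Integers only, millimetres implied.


translate([249, 133, 0]) cube([3055, 100, 183]);


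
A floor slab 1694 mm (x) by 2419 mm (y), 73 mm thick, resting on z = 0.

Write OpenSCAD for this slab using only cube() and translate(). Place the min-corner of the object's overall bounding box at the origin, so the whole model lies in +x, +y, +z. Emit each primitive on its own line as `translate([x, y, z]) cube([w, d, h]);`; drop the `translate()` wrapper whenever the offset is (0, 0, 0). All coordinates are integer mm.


cube([1694, 2419, 73]);


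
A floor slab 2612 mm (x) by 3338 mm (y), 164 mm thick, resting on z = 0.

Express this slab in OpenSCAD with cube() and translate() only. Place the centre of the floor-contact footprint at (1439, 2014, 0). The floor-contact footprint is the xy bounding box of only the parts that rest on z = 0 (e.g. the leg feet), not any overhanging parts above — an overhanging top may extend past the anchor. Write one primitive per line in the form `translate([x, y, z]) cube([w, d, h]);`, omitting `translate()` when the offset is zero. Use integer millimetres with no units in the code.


translate([133, 345, 0]) cube([2612, 3338, 164]);


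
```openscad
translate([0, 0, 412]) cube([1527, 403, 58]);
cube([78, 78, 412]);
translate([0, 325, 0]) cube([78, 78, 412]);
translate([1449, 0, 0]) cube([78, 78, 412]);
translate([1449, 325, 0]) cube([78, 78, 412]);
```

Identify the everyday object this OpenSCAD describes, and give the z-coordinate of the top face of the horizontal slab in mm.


A bench. The seat-top height is 470 mm.

A long slab on four corner posts — a bench. The slab sits at z = 412 with thickness 58, so the top is 412 + 58 = 470 mm.


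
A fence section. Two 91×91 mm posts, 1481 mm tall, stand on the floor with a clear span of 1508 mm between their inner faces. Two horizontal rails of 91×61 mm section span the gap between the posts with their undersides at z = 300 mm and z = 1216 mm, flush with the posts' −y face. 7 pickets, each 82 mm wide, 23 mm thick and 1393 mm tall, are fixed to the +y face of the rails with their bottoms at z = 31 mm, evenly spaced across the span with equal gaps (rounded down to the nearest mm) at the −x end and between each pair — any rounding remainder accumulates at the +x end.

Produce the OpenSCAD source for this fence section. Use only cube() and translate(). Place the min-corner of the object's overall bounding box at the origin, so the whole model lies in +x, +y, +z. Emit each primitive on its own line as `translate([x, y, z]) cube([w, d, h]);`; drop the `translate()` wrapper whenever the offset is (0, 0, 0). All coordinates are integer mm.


cube([91, 91, 1481]);
translate([1599, 0, 0]) cube([91, 91, 1481]);
translate([91, 0, 300]) cube([1508, 91, 61]);
translate([91, 0, 1216]) cube([1508, 91, 61]);
translate([207, 91, 31]) cube([82, 23, 1393]);
translate([405, 91, 31]) cube([82, 23, 1393]);
translate([603, 91, 31]) cube([82, 23, 1393]);
translate([801, 91, 31]) cube([82, 23, 1393]);
translate([999, 91, 31]) cube([82, 23, 1393]);
translate([1197, 91, 31]) cube([82, 23, 1393]);
translate([1395, 91, 31]) cube([82, 23, 1393]);


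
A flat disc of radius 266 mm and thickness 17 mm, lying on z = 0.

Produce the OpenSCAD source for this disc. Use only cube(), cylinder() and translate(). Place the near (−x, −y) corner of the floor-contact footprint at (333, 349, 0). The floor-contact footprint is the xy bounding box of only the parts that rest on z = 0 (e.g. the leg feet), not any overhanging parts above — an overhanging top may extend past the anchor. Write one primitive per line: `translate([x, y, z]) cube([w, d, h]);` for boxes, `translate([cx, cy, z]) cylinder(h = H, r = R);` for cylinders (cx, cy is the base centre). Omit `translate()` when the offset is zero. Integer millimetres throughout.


translate([599, 615, 0]) cylinder(h = 17, r = 266);


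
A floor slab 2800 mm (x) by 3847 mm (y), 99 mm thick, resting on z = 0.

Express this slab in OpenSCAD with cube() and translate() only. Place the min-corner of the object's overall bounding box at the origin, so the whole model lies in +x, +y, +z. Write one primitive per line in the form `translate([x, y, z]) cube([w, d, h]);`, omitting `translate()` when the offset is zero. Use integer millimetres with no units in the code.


cube([2800, 3847, 99]);


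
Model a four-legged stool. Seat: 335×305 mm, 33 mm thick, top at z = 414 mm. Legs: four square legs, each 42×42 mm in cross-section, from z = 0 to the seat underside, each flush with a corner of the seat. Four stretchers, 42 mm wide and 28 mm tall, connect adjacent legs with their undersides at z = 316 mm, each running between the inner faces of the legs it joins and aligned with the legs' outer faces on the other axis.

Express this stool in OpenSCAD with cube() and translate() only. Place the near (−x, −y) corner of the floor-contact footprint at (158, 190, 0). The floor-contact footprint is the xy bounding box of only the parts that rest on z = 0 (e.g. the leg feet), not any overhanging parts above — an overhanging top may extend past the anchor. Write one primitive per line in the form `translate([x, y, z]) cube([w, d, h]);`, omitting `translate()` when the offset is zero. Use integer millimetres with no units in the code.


translate([158, 190, 381]) cube([335, 305, 33]);
translate([158, 190, 0]) cube([42, 42, 381]);
translate([451, 190, 0]) cube([42, 42, 381]);
translate([158, 453, 0]) cube([42, 42, 381]);
translate([451, 453, 0]) cube([42, 42, 381]);
translate([200, 190, 316]) cube([251, 42, 28]);
translate([200, 453, 316]) cube([251, 42, 28]);
translate([158, 232, 316]) cube([42, 221, 28]);
translate([451, 232, 316]) cube([42, 221, 28]);


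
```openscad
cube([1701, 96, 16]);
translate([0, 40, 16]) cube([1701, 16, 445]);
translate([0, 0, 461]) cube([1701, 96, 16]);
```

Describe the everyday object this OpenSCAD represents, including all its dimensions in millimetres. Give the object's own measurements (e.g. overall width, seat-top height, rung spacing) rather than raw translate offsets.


An I-beam lying along x, 1701 mm long. Overall section height 477 mm. Two flanges 96 mm wide (y) and 16 mm thick, one on the floor and one at the top; a web 16 mm thick runs between them, centred on the flange width.


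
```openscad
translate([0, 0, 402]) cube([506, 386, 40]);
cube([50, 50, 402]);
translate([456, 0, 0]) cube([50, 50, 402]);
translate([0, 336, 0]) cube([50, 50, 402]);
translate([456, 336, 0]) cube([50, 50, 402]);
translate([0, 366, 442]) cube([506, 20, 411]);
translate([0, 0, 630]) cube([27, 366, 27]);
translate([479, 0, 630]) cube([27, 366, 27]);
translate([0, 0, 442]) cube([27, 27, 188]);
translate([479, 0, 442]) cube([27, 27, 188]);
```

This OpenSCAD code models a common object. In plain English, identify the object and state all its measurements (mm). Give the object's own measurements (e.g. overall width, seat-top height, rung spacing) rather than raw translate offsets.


A chair. The seat is a 506×386×40 mm slab with its top at z = 442 mm, on four 50×50 mm corner legs (flush with the seat edges, standing on z = 0). A flat backrest 20 mm thick, 411 mm tall, spans the full seat width and rises from the seat top along its +y edge, rear face flush with the rear of the seat. Two armrests of 27×27 mm section run along each side from the seat's front edge to the front of the backrest, top faces 215 mm above the seat top and outer faces flush with the seat's x-edges; a 27×27 mm post under the front of each armrest stands on the seat at the front corner.


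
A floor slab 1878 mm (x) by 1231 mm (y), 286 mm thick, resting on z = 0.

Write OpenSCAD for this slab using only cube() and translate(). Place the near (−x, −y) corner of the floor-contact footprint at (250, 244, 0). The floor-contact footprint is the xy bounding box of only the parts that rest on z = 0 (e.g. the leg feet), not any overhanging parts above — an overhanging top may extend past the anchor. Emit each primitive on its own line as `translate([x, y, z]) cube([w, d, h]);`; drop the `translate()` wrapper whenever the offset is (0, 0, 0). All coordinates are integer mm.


translate([250, 244, 0]) cube([1878, 1231, 286]);


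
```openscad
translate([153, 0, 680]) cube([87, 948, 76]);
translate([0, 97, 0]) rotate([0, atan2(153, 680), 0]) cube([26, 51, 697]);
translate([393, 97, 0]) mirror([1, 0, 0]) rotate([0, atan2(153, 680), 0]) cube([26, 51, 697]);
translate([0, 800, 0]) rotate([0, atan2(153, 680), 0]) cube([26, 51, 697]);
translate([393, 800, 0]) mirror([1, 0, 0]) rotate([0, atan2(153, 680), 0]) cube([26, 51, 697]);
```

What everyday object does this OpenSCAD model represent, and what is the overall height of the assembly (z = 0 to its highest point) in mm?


A sawhorse. The overall height is 756 mm.

A beam across two mirrored pairs of raked legs — a sawhorse. The beam's underside is at z = 680 (matching the legs' vertical rise in atan2(153, 680)) and the beam is 76 mm tall, so its top is at 680 + 76 = 756 mm. The raked legs top out at the beam's underside, so that is the highest point.


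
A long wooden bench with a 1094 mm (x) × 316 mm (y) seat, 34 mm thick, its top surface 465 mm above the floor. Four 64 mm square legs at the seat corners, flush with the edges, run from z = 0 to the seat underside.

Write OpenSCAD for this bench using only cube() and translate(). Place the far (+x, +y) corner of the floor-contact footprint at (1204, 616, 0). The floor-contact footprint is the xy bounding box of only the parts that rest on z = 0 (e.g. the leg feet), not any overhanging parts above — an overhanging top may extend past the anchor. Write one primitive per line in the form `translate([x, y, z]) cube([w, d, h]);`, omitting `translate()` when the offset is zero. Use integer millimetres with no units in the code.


translate([110, 300, 431]) cube([1094, 316, 34]);
translate([110, 300, 0]) cube([64, 64, 431]);
translate([110, 552, 0]) cube([64, 64, 431]);
translate([1140, 300, 0]) cube([64, 64, 431]);
translate([1140, 552, 0]) cube([64, 64, 431]);


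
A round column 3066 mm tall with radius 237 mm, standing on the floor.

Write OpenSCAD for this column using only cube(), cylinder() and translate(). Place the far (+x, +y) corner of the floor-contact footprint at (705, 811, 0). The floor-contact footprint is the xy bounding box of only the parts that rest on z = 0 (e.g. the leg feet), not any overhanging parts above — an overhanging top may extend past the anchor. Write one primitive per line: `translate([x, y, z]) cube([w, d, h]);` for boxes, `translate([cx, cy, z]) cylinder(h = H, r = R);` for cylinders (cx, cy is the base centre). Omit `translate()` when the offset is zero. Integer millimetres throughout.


translate([468, 574, 0]) cylinder(h = 3066, r = 237);


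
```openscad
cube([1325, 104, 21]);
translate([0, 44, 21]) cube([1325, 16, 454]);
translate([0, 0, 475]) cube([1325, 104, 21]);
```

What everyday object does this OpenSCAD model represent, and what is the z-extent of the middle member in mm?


An I-beam. The web height is 454 mm.

Two wide flanges with a thin centred web — an I-beam. Overall 496 mm minus two 21 mm flanges gives a web of 496 − 2·21 = 454 mm.


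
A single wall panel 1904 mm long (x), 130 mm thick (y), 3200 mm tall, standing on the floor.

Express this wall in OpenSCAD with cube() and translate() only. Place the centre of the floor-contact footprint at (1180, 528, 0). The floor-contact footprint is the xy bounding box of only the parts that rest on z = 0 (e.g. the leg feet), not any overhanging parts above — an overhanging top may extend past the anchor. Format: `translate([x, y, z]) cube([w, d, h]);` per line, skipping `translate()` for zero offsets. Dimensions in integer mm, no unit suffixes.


translate([228, 463, 0]) cube([1904, 130, 3200]);


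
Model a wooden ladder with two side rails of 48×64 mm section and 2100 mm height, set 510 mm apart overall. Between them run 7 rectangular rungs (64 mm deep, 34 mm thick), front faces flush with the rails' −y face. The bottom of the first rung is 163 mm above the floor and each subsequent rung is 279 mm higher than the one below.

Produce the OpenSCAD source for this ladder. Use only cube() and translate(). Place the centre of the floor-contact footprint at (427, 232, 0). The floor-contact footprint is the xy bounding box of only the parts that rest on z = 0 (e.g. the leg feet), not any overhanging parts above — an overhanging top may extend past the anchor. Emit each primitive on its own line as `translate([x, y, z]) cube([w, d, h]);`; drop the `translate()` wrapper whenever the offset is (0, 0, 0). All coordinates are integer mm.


// rung span = 510 - 2*48 = 414
// rung[k] z = 163 + k*279
translate([172, 200, 0]) cube([48, 64, 2100]);
translate([634, 200, 0]) cube([48, 64, 2100]);
translate([220, 200, 163]) cube([414, 64, 34]);
translate([220, 200, 442]) cube([414, 64, 34]);
translate([220, 200, 721]) cube([414, 64, 34]);
translate([220, 200, 1000]) cube([414, 64, 34]);
translate([220, 200, 1279]) cube([414, 64, 34]);
translate([220, 200, 1558]) cube([414, 64, 34]);
translate([220, 200, 1837]) cube([414, 64, 34]);


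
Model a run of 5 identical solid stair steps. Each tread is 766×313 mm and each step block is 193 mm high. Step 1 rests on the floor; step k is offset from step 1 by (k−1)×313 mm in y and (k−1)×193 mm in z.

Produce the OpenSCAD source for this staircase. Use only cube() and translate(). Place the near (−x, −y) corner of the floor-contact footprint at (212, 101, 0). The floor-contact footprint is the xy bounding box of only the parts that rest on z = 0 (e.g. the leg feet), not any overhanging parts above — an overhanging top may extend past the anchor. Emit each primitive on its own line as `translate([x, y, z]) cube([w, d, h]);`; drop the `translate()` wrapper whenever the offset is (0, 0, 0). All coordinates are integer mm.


translate([212, 101, 0]) cube([766, 313, 193]);
translate([212, 414, 193]) cube([766, 313, 193]);
translate([212, 727, 386]) cube([766, 313, 193]);
translate([212, 1040, 579]) cube([766, 313, 193]);
translate([212, 1353, 772]) cube([766, 313, 193]);


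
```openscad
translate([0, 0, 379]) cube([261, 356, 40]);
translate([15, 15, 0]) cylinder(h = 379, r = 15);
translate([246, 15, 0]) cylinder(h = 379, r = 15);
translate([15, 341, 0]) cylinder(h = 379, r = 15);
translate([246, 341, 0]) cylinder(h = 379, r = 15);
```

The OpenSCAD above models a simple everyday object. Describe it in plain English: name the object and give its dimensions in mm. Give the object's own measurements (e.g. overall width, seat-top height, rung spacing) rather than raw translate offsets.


A simple wooden stool: a rectangular seat 261 mm (x) by 356 mm (y), 40 mm thick, top face at z = 419 mm, on four round legs, each 30 mm in diameter. The legs rest on z = 0, each leg's axis is inset half a diameter from the nearest pair of seat edges (so the leg's bounding box is flush with the corner).


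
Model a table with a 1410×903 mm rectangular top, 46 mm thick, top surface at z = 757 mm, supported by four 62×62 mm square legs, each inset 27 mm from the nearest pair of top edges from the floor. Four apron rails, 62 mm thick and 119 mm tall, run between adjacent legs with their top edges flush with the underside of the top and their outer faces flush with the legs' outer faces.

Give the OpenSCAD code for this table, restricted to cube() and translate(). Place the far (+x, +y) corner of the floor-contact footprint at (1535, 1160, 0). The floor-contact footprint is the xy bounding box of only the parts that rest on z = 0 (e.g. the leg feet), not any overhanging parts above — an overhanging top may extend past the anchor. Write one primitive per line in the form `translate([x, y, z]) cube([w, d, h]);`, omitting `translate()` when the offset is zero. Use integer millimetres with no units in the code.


translate([152, 284, 711]) cube([1410, 903, 46]);
translate([179, 311, 0]) cube([62, 62, 711]);
translate([1473, 311, 0]) cube([62, 62, 711]);
translate([179, 1098, 0]) cube([62, 62, 711]);
translate([1473, 1098, 0]) cube([62, 62, 711]);
translate([241, 311, 592]) cube([1232, 62, 119]);
translate([241, 1098, 592]) cube([1232, 62, 119]);
translate([179, 373, 592]) cube([62, 725, 119]);
translate([1473, 373, 592]) cube([62, 725, 119]);


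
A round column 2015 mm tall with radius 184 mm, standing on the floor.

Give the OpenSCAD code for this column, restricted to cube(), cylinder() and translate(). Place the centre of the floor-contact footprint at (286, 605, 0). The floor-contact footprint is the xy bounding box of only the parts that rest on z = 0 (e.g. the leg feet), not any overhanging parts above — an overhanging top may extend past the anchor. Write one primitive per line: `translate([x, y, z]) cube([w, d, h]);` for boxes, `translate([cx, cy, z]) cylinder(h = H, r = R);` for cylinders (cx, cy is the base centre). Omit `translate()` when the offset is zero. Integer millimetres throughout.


translate([286, 605, 0]) cylinder(h = 2015, r = 184);


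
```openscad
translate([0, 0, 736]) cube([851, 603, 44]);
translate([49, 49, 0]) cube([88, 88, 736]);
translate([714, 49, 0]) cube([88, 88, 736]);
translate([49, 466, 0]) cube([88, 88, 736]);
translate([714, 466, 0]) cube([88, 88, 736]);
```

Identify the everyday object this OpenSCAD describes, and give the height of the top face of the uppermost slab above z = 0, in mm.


A table. The table height is 780 mm.

A 851×603×44 slab sits at z = 736 on four 88 mm square posts — a table. The top surface is at 736 + 44 = 780 mm.
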